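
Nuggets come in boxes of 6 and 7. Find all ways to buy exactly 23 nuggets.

We need non-negative integers (x, y) with 6x + 7y = 23.
For each x in 0..3, check if 23 - 6x is a non-negative multiple of 7.
No x yields an integer y ≥ 0.

No solution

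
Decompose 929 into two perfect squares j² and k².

We need to find integers j, k > 0 such that j² + k² = 929.
Trying j = 20: k² = 929 - 20² = 929 - 400 = 529
k = 23
Check: 20² + 23² = 400 + 529 = 929 ✓

929 = 20² + 23²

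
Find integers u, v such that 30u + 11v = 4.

Step 1: Check solvability.
gcd(30, 11) = 1
Since 1 divides 4, solutions exist.

Step 2: Apply extended Euclidean algorithm to find gcd.
We find integers such that 30*x0 + 11*y0 = 1

Step 3: Scale the particular solution.
Multiply by 4/1 = 4:
u = -16, v = 44

Step 4: Verify.
30*(-16) + 11*(44) = 4 = 4 ✓

u = -16, v = 44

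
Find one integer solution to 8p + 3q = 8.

Step 1: Check solvability.
gcd(8, 3) = 1
Since 1 divides 8, solutions exist.

Step 2: Apply extended Euclidean algorithm to find gcd.
We find integers such that 8*x0 + 3*y0 = 1

Step 3: Scale the particular solution.
Multiply by 8/1 = 8:
p = -8, q = 24

Step 4: Verify.
8*(-8) + 3*(24) = 8 = 8 ✓

p = -8, q = 24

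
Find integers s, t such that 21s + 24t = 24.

Step 1: Check solvability.
gcd(21, 24) = 3
Since 3 divides 24, solutions exist.

Step 2: Apply extended Euclidean algorithm to find gcd.
We find integers such that 21*x0 + 24*y0 = 3

Step 3: Scale the particular solution.
Multiply by 24/3 = 8:
s = -8, t = 8

Step 4: Verify.
21*(-8) + 24*(8) = 24 = 24 ✓

s = -8, t = 8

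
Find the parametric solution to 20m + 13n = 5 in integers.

Step 1: Compute gcd(20, 13) = 1.
Since 1 divides 5, solutions exist.

Step 2: Find a particular solution using extended Euclidean algorithm.
We get m₀ = 10, n₀ = -15.
Check: 20*10 + 13*-15 = 5 = 5 ✓

Step 3: Write the general solution.
m = 10 + (13/1)t = 10 + 13t
n = -15 - (20/1)t = -15 - 20t
for any integer t.

m = 10 + 13t, n = -15 - 20t for integer t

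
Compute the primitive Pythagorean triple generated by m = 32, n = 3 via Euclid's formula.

a = m² - n² = 1024 - 9 = 1015
b = 2mn = 2·32·3 = 192
c = m² + n² = 1024 + 9 = 1033
Verify: 1015² + 192² = 1030225 + 36864 = 1067089 = 1033² ✓

(1015, 192, 1033)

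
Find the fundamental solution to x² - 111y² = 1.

We seek the smallest positive integers (x, y) with x² - 111y² = 1, i.e., x² = 111y² + 1.
Try successive y values:
y = 1: x² = 111·1² + 1 = 112, not a perfect square
y = 2: x² = 111·2² + 1 = 445, not a perfect square
y = 3: x² = 111·3² + 1 = 1000, not a perfect square
... continuing the search (or via continued fractions) ...
y = 28: x² = 111·28² + 1 = 87025, x = 295 ✓

Verify: 295² - 111·28² = 87025 - 87024 = 1 ✓

x = 295, y = 28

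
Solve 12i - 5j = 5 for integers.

Step 1: Check solvability.
gcd(12, 5) = 1
Since 1 divides 5, solutions exist.

Step 2: Apply extended Euclidean algorithm to find gcd.
We find integers such that 12*x0 + 5*y0 = 1

Step 3: Scale the particular solution.
Multiply by 5/1 = 5:
i = -10, j = -25

Step 4: Verify.
12*(-10) - 5*(-25) = 5 = 5 ✓

i = -10, j = -25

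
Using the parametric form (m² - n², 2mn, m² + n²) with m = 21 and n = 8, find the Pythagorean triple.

a = m² - n² = 21² - 8² = 441 - 64 = 377
b = 2mn = 2·21·8 = 336
c = m² + n² = 441 + 64 = 505
Verify: 377² + 336² = 142129 + 112896 = 255025 = 505² ✓

(377, 336, 505)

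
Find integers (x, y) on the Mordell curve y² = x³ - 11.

Try small integer x values and check whether x³ - 11 is a perfect square.
x = 3: x³ - 11 = 3³ - 11 = 27 - 11 = 16
Is 16 a perfect square? 4² = 16 ✓
So (x, y) = (3, 4) is a solution.

x = 3, y = 4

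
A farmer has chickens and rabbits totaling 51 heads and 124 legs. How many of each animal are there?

Let c = chickens, r = rabbits.
Heads: c + r = 51
Legs: 2c + 4r = 124
From the first equation, c = 51 - r. Substitute:
2(51 - r) + 4r = 124
102 + 2r = 124
r = (124 - 102)/2 = 11
c = 51 - 11 = 40

Chickens: 40, Rabbits: 11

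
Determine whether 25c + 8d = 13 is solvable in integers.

Step 1: Compute gcd(25, 8).
gcd(25, 8) = 1

Step 2: Check divisibility.
Does 1 divide 13? 13 = 1 x 13, so yes.

By the theorem on linear Diophantine equations, 25c + 8d = 13 has integer solutions if and only if gcd(25, 8) divides 13. Since 1 | 13, solutions exist.

Yes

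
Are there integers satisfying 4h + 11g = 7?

Step 1: Compute gcd(4, 11).
gcd(4, 11) = 1

Step 2: Check divisibility.
Does 1 divide 7? 7 = 1 x 7, so yes.

By the theorem on linear Diophantine equations, 4h + 11g = 7 has integer solutions if and only if gcd(4, 11) divides 7. Since 1 | 7, solutions exist.

Yes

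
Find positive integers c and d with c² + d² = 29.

We need to find integers c, d > 0 such that c² + d² = 29.
Trying c = 2: d² = 29 - 2² = 29 - 4 = 25
d = 5
Check: 2² + 5² = 4 + 25 = 29 ✓

29 = 2² + 5²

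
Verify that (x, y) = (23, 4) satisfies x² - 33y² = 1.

Compute x² = 23² = 529
Compute 33y² = 33·4² = 33·16 = 528
x² - 33y² = 529 - 528 = 1
Since this equals 1, (23, 4) is a solution.

Yes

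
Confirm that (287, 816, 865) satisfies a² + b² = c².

Compute a² + b² = 287² + 816² = 82369 + 665856 = 748225
Compute c² = 865² = 748225
Since 748225 = 748225, confirmed.

Yes, it is a Pythagorean triple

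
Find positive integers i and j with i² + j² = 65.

We need to find integers i, j > 0 such that i² + j² = 65.
Trying i = 1: j² = 65 - 1² = 65 - 1 = 64
j = 8
Check: 1² + 8² = 1 + 64 = 65 ✓

65 = 1² + 8²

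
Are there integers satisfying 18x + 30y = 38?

Step 1: Compute gcd(18, 30).
gcd(18, 30) = 6

Step 2: Check divisibility.
Does 6 divide 38? 38 = 6 x 6 + 2, so no.

By the theorem on linear Diophantine equations, 18x + 30y = 38 has integer solutions if and only if gcd(18, 30) divides 38. Since 6 does not divide 38, no solutions exist.

No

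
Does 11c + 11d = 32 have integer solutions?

Step 1: Compute gcd(11, 11).
gcd(11, 11) = 11

Step 2: Check divisibility.
Does 11 divide 32? 32 = 11 x 2 + 10, so no.

By the theorem on linear Diophantine equations, 11c + 11d = 32 has integer solutions if and only if gcd(11, 11) divides 32. Since 11 does not divide 32, no solutions exist.

No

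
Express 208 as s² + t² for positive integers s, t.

We need to find integers s, t > 0 such that s² + t² = 208.
Trying s = 8: t² = 208 - 8² = 208 - 64 = 144
t = 12
Check: 8² + 12² = 64 + 144 = 208 ✓

208 = 8² + 12²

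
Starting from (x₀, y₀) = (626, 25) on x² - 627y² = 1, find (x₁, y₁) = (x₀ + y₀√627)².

Solutions to x² - Dy² = 1 are generated by powers of (x₀ + y₀√D).
The next solution satisfies x₁ + y₁√627 = (x₀ + y₀√627)², giving:
x₁ = x₀² + 627y₀² = 626² + 627·25² = 391876 + 391875 = 783751
y₁ = 2x₀y₀ = 2·626·25 = 31300

Verify: 783751² - 627·31300² = 614265630001 - 614265630000 = 1 ✓

x = 783751, y = 31300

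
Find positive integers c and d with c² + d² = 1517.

We need to find integers c, d > 0 such that c² + d² = 1517.
Trying c = 19: d² = 1517 - 19² = 1517 - 361 = 1156
d = 34
Check: 19² + 34² = 361 + 1156 = 1517 ✓

1517 = 19² + 34²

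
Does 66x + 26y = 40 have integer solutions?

Step 1: Compute gcd(66, 26).
gcd(66, 26) = 2

Step 2: Check divisibility.
Does 2 divide 40? 40 = 2 x 20, so yes.

By the theorem on linear Diophantine equations, 66x + 26y = 40 has integer solutions if and only if gcd(66, 26) divides 40. Since 2 | 40, solutions exist.

Yes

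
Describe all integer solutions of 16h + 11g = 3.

Step 1: Compute gcd(16, 11) = 1.
Since 1 divides 3, solutions exist.

Step 2: Find a particular solution using extended Euclidean algorithm.
We get h₀ = -6, g₀ = 9.
Check: 16*-6 + 11*9 = 3 = 3 ✓

Step 3: Write the general solution.
h = -6 + (11/1)t = -6 + 11t
g = 9 - (16/1)t = 9 - 16t
for any integer t.

h = -6 + 11t, g = 9 - 16t for integer t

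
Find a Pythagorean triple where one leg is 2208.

We need the other leg and hypotenuse such that 2208² + x² = c².
Take x = 1540, c = 2692: 2208² + 1540² = 4875264 + 2371600 = 7246864 = 2692² ✓
Triple: (1540, 2208, 2692)

(1540, 2208, 2692)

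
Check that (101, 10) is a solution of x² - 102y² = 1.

Compute x² = 101² = 10201
Compute 102y² = 102·10² = 102·100 = 10200
x² - 102y² = 10201 - 10200 = 1
Since this equals 1, (101, 10) is a solution.

Yes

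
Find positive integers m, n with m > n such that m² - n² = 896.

Factor: m² - n² = (m+n)(m-n) = 896.
We need two factors of 896 with the same parity.
Use m+n = 448 and m-n = 2 (product 448·2 = 896).
Adding: 2m = 450, so m = 225.
Subtracting: 2n = 446, so n = 223.
Check: 225² - 223² = 50625 - 49729 = 896 ✓

m = 225, n = 223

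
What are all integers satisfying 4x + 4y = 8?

Step 1: Compute gcd(4, 4) = 4.
Since 4 divides 8, solutions exist.

Step 2: Find a particular solution using extended Euclidean algorithm.
We get x₀ = 0, y₀ = 2.
Check: 4*0 + 4*2 = 8 = 8 ✓

Step 3: Write the general solution.
x = 0 + (4/4)t = 0 + 1t
y = 2 - (4/4)t = 2 - 1t
for any integer t.

x = 0 + 1t, y = 2 - 1t for integer t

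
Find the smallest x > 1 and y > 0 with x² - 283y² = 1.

We seek the smallest positive integers (x, y) with x² - 283y² = 1, i.e., x² = 283y² + 1.
Try successive y values:
y = 1: x² = 283·1² + 1 = 284, not a perfect square
y = 2: x² = 283·2² + 1 = 1133, not a perfect square
y = 3: x² = 283·3² + 1 = 2548, not a perfect square
... continuing the search (or via continued fractions) ...
y = 8219541: x² = 283·8219541² + 1 = 19119721752942724, x = 138274082 ✓

Verify: 138274082² - 283·8219541² = 19119721752942724 - 19119721752942723 = 1 ✓

x = 138274082, y = 8219541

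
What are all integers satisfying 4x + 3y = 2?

Step 1: Compute gcd(4, 3) = 1.
Since 1 divides 2, solutions exist.

Step 2: Find a particular solution using extended Euclidean algorithm.
We get x₀ = 2, y₀ = -2.
Check: 4*2 + 3*-2 = 2 = 2 ✓

Step 3: Write the general solution.
x = 2 + (3/1)t = 2 + 3t
y = -2 - (4/1)t = -2 - 4t
for any integer t.

x = 2 + 3t, y = -2 - 4t for integer t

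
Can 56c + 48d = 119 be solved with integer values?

Step 1: Compute gcd(56, 48).
gcd(56, 48) = 8

Step 2: Check divisibility.
Does 8 divide 119? 119 = 8 x 14 + 7, so no.

By the theorem on linear Diophantine equations, 56c + 48d = 119 has integer solutions if and only if gcd(56, 48) divides 119. Since 8 does not divide 119, no solutions exist.

No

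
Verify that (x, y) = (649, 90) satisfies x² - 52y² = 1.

Compute x² = 649² = 421201
Compute 52y² = 52·90² = 52·8100 = 421200
x² - 52y² = 421201 - 421200 = 1
Since this equals 1, (649, 90) is a solution.

Yes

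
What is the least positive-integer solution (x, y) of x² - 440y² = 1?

We seek the smallest positive integers (x, y) with x² - 440y² = 1, i.e., x² = 440y² + 1.
Try successive y values:
y = 1: x² = 440·1² + 1 = 441, x = 21 ✓

Verify: 21² - 440·1² = 441 - 440 = 1 ✓

x = 21, y = 1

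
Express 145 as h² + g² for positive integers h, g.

We need to find integers h, g > 0 such that h² + g² = 145.
Trying h = 1: g² = 145 - 1² = 145 - 1 = 144
g = 12
Check: 1² + 12² = 1 + 144 = 145 ✓

145 = 1² + 12²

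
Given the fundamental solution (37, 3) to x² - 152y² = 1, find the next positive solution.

Solutions to x² - Dy² = 1 are generated by powers of (x₀ + y₀√D).
The next solution satisfies x₁ + y₁√152 = (x₀ + y₀√152)², giving:
x₁ = x₀² + 152y₀² = 37² + 152·3² = 1369 + 1368 = 2737
y₁ = 2x₀y₀ = 2·37·3 = 222

Verify: 2737² - 152·222² = 7491169 - 7491168 = 1 ✓

x = 2737, y = 222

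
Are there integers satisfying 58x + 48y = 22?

Step 1: Compute gcd(58, 48).
gcd(58, 48) = 2

Step 2: Check divisibility.
Does 2 divide 22? 22 = 2 x 11, so yes.

By the theorem on linear Diophantine equations, 58x + 48y = 22 has integer solutions if and only if gcd(58, 48) divides 22. Since 2 | 22, solutions exist.

Yes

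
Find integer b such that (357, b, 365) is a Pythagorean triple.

b² = c² - a² = 365² - 357² = 133225 - 127449 = 5776
b = sqrt(5776) = 76

76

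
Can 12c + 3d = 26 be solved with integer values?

Step 1: Compute gcd(12, 3).
gcd(12, 3) = 3

Step 2: Check divisibility.
Does 3 divide 26? 26 = 3 x 8 + 2, so no.

By the theorem on linear Diophantine equations, 12c + 3d = 26 has integer solutions if and only if gcd(12, 3) divides 26. Since 3 does not divide 26, no solutions exist.

No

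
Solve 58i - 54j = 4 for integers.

Step 1: Check solvability.
gcd(58, 54) = 2
Since 2 divides 4, solutions exist.

Step 2: Apply extended Euclidean algorithm to find gcd.
We find integers such that 58*x0 + 54*y0 = 2

Step 3: Scale the particular solution.
Multiply by 4/2 = 2:
i = -26, j = -28

Step 4: Verify.
58*(-26) - 54*(-28) = 4 = 4 ✓

i = -26, j = -28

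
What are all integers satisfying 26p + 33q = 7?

Step 1: Compute gcd(26, 33) = 1.
Since 1 divides 7, solutions exist.

Step 2: Find a particular solution using extended Euclidean algorithm.
We get p₀ = 98, q₀ = -77.
Check: 26*98 + 33*-77 = 7 = 7 ✓

Step 3: Write the general solution.
p = 98 + (33/1)t = 98 + 33t
q = -77 - (26/1)t = -77 - 26t
for any integer t.

p = 98 + 33t, q = -77 - 26t for integer t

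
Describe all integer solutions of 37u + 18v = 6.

Step 1: Compute gcd(37, 18) = 1.
Since 1 divides 6, solutions exist.

Step 2: Find a particular solution using extended Euclidean algorithm.
We get u₀ = 6, v₀ = -12.
Check: 37*6 + 18*-12 = 6 = 6 ✓

Step 3: Write the general solution.
u = 6 + (18/1)t = 6 + 18t
v = -12 - (37/1)t = -12 - 37t
for any integer t.

u = 6 + 18t, v = -12 - 37t for integer t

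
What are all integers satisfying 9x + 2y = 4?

Step 1: Compute gcd(9, 2) = 1.
Since 1 divides 4, solutions exist.

Step 2: Find a particular solution using extended Euclidean algorithm.
We get x₀ = 4, y₀ = -16.
Check: 9*4 + 2*-16 = 4 = 4 ✓

Step 3: Write the general solution.
x = 4 + (2/1)t = 4 + 2t
y = -16 - (9/1)t = -16 - 9t
for any integer t.

x = 4 + 2t, y = -16 - 9t for integer t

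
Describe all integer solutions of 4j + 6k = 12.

Step 1: Compute gcd(4, 6) = 2.
Since 2 divides 12, solutions exist.

Step 2: Find a particular solution using extended Euclidean algorithm.
We get j₀ = -6, k₀ = 6.
Check: 4*-6 + 6*6 = 12 = 12 ✓

Step 3: Write the general solution.
j = -6 + (6/2)t = -6 + 3t
k = 6 - (4/2)t = 6 - 2t
for any integer t.

j = -6 + 3t, k = 6 - 2t for integer t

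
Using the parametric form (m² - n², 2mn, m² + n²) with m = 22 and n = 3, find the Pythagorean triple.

a = m² - n² = 22² - 3² = 484 - 9 = 475
b = 2mn = 2·22·3 = 132
c = m² + n² = 484 + 9 = 493
Verify: 475² + 132² = 225625 + 17424 = 243049 = 493² ✓

(475, 132, 493)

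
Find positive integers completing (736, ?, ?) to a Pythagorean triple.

We need the other leg and hypotenuse such that 736² + x² = c².
Take x = 273, c = 785: 736² + 273² = 541696 + 74529 = 616225 = 785² ✓
Triple: (273, 736, 785)

(273, 736, 785)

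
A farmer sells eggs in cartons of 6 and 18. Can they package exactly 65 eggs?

We need non-negative a, b with 6a + 18b = 65.
gcd(6, 18) = 6, and 6 does not divide 65.
No integer solutions exist.

No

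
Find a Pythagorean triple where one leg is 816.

We need the other leg and hypotenuse such that 816² + x² = c².
Take x = 287, c = 865: 816² + 287² = 665856 + 82369 = 748225 = 865² ✓
Triple: (287, 816, 865)

(287, 816, 865)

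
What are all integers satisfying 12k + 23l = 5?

Step 1: Compute gcd(12, 23) = 1.
Since 1 divides 5, solutions exist.

Step 2: Find a particular solution using extended Euclidean algorithm.
We get k₀ = 10, l₀ = -5.
Check: 12*10 + 23*-5 = 5 = 5 ✓

Step 3: Write the general solution.
k = 10 + (23/1)t = 10 + 23t
l = -5 - (12/1)t = -5 - 12t
for any integer t.

k = 10 + 23t, l = -5 - 12t for integer t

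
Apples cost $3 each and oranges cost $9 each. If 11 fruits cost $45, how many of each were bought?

Let a = apples, o = oranges.
a + o = 11
3a + 9o = 45
Substitute o = 11 - a:
3a + 9(11 - a) = 45
(3 - 9)a = 45 - 99
-6a = -54
a = 9, o = 11 - 9 = 2

Apples: 9, Oranges: 2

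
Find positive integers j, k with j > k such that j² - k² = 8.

Factor: j² - k² = (j+k)(j-k) = 8.
We need two factors of 8 with the same parity.
Use j+k = 4 and j-k = 2 (product 4·2 = 8).
Adding: 2j = 6, so j = 3.
Subtracting: 2k = 2, so k = 1.
Check: 3² - 1² = 9 - 1 = 8 ✓

j = 3, k = 1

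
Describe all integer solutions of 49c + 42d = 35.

Step 1: Compute gcd(49, 42) = 7.
Since 7 divides 35, solutions exist.

Step 2: Find a particular solution using extended Euclidean algorithm.
We get c₀ = 5, d₀ = -5.
Check: 49*5 + 42*-5 = 35 = 35 ✓

Step 3: Write the general solution.
c = 5 + (42/7)t = 5 + 6t
d = -5 - (49/7)t = -5 - 7t
for any integer t.

c = 5 + 6t, d = -5 - 7t for integer t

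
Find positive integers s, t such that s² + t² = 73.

Search for s with 73 - s² a perfect square.
s = 3: 73 - 3² = 73 - 9 = 64 = 8² ✓
So s = 3, t = 8.

s = 3, t = 8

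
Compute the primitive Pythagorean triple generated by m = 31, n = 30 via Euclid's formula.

a = m² - n² = 961 - 900 = 61
b = 2mn = 2·31·30 = 1860
c = m² + n² = 961 + 900 = 1861
Verify: 61² + 1860² = 3721 + 3459600 = 3463321 = 1861² ✓

(61, 1860, 1861)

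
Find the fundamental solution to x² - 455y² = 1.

We seek the smallest positive integers (x, y) with x² - 455y² = 1, i.e., x² = 455y² + 1.
Try successive y values:
y = 1: x² = 455·1² + 1 = 456, not a perfect square
y = 2: x² = 455·2² + 1 = 1821, not a perfect square
y = 3: x² = 455·3² + 1 = 4096, x = 64 ✓

Verify: 64² - 455·3² = 4096 - 4095 = 1 ✓

x = 64, y = 3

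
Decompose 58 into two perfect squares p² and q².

We need to find integers p, q > 0 such that p² + q² = 58.
Trying p = 3: q² = 58 - 3² = 58 - 9 = 49
q = 7
Check: 3² + 7² = 9 + 49 = 58 ✓

58 = 3² + 7²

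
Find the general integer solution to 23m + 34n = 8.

Step 1: Compute gcd(23, 34) = 1.
Since 1 divides 8, solutions exist.

Step 2: Find a particular solution using extended Euclidean algorithm.
We get m₀ = 24, n₀ = -16.
Check: 23*24 + 34*-16 = 8 = 8 ✓

Step 3: Write the general solution.
m = 24 + (34/1)t = 24 + 34t
n = -16 - (23/1)t = -16 - 23t
for any integer t.

m = 24 + 34t, n = -16 - 23t for integer t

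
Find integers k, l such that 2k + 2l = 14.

Step 1: Check solvability.
gcd(2, 2) = 2
Since 2 divides 14, solutions exist.

Step 2: Apply extended Euclidean algorithm to find gcd.
We find integers such that 2*x0 + 2*y0 = 2

Step 3: Scale the particular solution.
Multiply by 14/2 = 7:
k = 0, l = 7

Step 4: Verify.
2*(0) + 2*(7) = 14 = 14 ✓

k = 0, l = 7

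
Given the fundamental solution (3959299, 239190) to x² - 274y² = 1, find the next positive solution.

Solutions to x² - Dy² = 1 are generated by powers of (x₀ + y₀√D).
The next solution satisfies x₁ + y₁√274 = (x₀ + y₀√274)², giving:
x₁ = x₀² + 274y₀² = 3959299² + 274·239190² = 15676048571401 + 15676048571400 = 31352097142801
y₁ = 2x₀y₀ = 2·3959299·239190 = 1894049455620

Verify: 31352097142801² - 274·1894049455620² = 982953995251630627786125601 - 982953995251630627786125600 = 1 ✓

x = 31352097142801, y = 1894049455620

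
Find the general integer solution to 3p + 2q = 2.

Step 1: Compute gcd(3, 2) = 1.
Since 1 divides 2, solutions exist.

Step 2: Find a particular solution using extended Euclidean algorithm.
We get p₀ = 2, q₀ = -2.
Check: 3*2 + 2*-2 = 2 = 2 ✓

Step 3: Write the general solution.
p = 2 + (2/1)t = 2 + 2t
q = -2 - (3/1)t = -2 - 3t
for any integer t.

p = 2 + 2t, q = -2 - 3t for integer t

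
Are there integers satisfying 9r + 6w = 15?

Step 1: Compute gcd(9, 6).
gcd(9, 6) = 3

Step 2: Check divisibility.
Does 3 divide 15? 15 = 3 x 5, so yes.

By the theorem on linear Diophantine equations, 9r + 6w = 15 has integer solutions if and only if gcd(9, 6) divides 15. Since 3 | 15, solutions exist.

Yes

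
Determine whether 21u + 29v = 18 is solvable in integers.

Step 1: Compute gcd(21, 29).
gcd(21, 29) = 1

Step 2: Check divisibility.
Does 1 divide 18? 18 = 1 x 18, so yes.

By the theorem on linear Diophantine equations, 21u + 29v = 18 has integer solutions if and only if gcd(21, 29) divides 18. Since 1 | 18, solutions exist.

Yes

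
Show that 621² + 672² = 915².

Compute a² + b² = 621² + 672² = 385641 + 451584 = 837225
Compute c² = 915² = 837225
Since 837225 = 837225, confirmed.

Yes, it is a Pythagorean triple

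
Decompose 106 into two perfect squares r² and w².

We need to find integers r, w > 0 such that r² + w² = 106.
Trying r = 5: w² = 106 - 5² = 106 - 25 = 81
w = 9
Check: 5² + 9² = 25 + 81 = 106 ✓

106 = 5² + 9²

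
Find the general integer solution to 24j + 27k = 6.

Step 1: Compute gcd(24, 27) = 3.
Since 3 divides 6, solutions exist.

Step 2: Find a particular solution using extended Euclidean algorithm.
We get j₀ = -2, k₀ = 2.
Check: 24*-2 + 27*2 = 6 = 6 ✓

Step 3: Write the general solution.
j = -2 + (27/3)t = -2 + 9t
k = 2 - (24/3)t = 2 - 8t
for any integer t.

j = -2 + 9t, k = 2 - 8t for integer t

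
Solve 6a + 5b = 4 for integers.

Step 1: Check solvability.
gcd(6, 5) = 1
Since 1 divides 4, solutions exist.

Step 2: Apply extended Euclidean algorithm to find gcd.
We find integers such that 6*x0 + 5*y0 = 1

Step 3: Scale the particular solution.
Multiply by 4/1 = 4:
a = 4, b = -4

Step 4: Verify.
6*(4) + 5*(-4) = 4 = 4 ✓

a = 4, b = -4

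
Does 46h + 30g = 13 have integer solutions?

Step 1: Compute gcd(46, 30).
gcd(46, 30) = 2

Step 2: Check divisibility.
Does 2 divide 13? 13 = 2 x 6 + 1, so no.

By the theorem on linear Diophantine equations, 46h + 30g = 13 has integer solutions if and only if gcd(46, 30) divides 13. Since 2 does not divide 13, no solutions exist.

No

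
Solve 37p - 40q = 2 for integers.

Step 1: Check solvability.
gcd(37, 40) = 1
Since 1 divides 2, solutions exist.

Step 2: Apply extended Euclidean algorithm to find gcd.
We find integers such that 37*x0 + 40*y0 = 1

Step 3: Scale the particular solution.
Multiply by 2/1 = 2:
p = 26, q = 24

Step 4: Verify.
37*(26) - 40*(24) = 2 = 2 ✓

p = 26, q = 24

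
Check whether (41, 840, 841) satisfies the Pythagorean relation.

Compute a² + b²:
41² + 840² = 1681 + 705600 = 707281
Compute c²:
841² = 707281
Since 707281 = 707281, it is a Pythagorean triple.

Yes, it is a Pythagorean triple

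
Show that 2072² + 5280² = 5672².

Compute a² + b² = 2072² + 5280² = 4293184 + 27878400 = 32171584
Compute c² = 5672² = 32171584
Since 32171584 = 32171584, confirmed.

Yes, it is a Pythagorean triple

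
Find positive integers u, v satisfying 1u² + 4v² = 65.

Try small values of u and check whether (65 - 1u²)/4 is a perfect square.
u = 1: 1·1² = 1, so 4v² = 65 - 1 = 64, giving v² = 16, v = 4.
Check: 1·1² + 4·4² = 1 + 64 = 65 ✓

u = 1, v = 4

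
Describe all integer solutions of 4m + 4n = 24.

Step 1: Compute gcd(4, 4) = 4.
Since 4 divides 24, solutions exist.

Step 2: Find a particular solution using extended Euclidean algorithm.
We get m₀ = 0, n₀ = 6.
Check: 4*0 + 4*6 = 24 = 24 ✓

Step 3: Write the general solution.
m = 0 + (4/4)t = 0 + 1t
n = 6 - (4/4)t = 6 - 1t
for any integer t.

m = 0 + 1t, n = 6 - 1t for integer t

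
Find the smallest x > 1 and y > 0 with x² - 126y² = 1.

We seek the smallest positive integers (x, y) with x² - 126y² = 1, i.e., x² = 126y² + 1.
Try successive y values:
y = 1: x² = 126·1² + 1 = 127, not a perfect square
y = 2: x² = 126·2² + 1 = 505, not a perfect square
y = 3: x² = 126·3² + 1 = 1135, not a perfect square
... continuing the search (or via continued fractions) ...
y = 40: x² = 126·40² + 1 = 201601, x = 449 ✓

Verify: 449² - 126·40² = 201601 - 201600 = 1 ✓

x = 449, y = 40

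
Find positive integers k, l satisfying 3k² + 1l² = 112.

Try small values of k and check whether (112 - 3k²)/1 is a perfect square.
k = 2: 3·2² = 12, so 1l² = 112 - 12 = 100, giving l² = 100, l = 10.
Check: 3·2² + 1·10² = 12 + 100 = 112 ✓

k = 2, l = 10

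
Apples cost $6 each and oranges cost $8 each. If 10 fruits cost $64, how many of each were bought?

Let a = apples, o = oranges.
a + o = 10
6a + 8o = 64
Substitute o = 10 - a:
6a + 8(10 - a) = 64
(6 - 8)a = 64 - 80
-2a = -16
a = 8, o = 10 - 8 = 2

Apples: 8, Oranges: 2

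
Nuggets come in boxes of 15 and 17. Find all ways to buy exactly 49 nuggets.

We need non-negative integers (x, y) with 15x + 17y = 49.
For each x in 0..3, check if 49 - 15x is a non-negative multiple of 17.
x = 1: 17y = 34, y = 2 ✓

(1 boxes of 15, 2 boxes of 17)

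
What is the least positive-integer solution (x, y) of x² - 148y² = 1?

We seek the smallest positive integers (x, y) with x² - 148y² = 1, i.e., x² = 148y² + 1.
Try successive y values:
y = 1: x² = 148·1² + 1 = 149, not a perfect square
y = 2: x² = 148·2² + 1 = 593, not a perfect square
y = 3: x² = 148·3² + 1 = 1333, not a perfect square
... continuing the search (or via continued fractions) ...
y = 6: x² = 148·6² + 1 = 5329, x = 73 ✓

Verify: 73² - 148·6² = 5329 - 5328 = 1 ✓

x = 73, y = 6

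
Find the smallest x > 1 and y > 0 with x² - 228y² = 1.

We seek the smallest positive integers (x, y) with x² - 228y² = 1, i.e., x² = 228y² + 1.
Try successive y values:
y = 1: x² = 228·1² + 1 = 229, not a perfect square
y = 2: x² = 228·2² + 1 = 913, not a perfect square
y = 3: x² = 228·3² + 1 = 2053, not a perfect square
... continuing the search (or via continued fractions) ...
y = 10: x² = 228·10² + 1 = 22801, x = 151 ✓

Verify: 151² - 228·10² = 22801 - 22800 = 1 ✓

x = 151, y = 10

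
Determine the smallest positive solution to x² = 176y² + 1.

We seek the smallest positive integers (x, y) with x² - 176y² = 1, i.e., x² = 176y² + 1.
Try successive y values:
y = 1: x² = 176·1² + 1 = 177, not a perfect square
y = 2: x² = 176·2² + 1 = 705, not a perfect square
y = 3: x² = 176·3² + 1 = 1585, not a perfect square
... continuing the search (or via continued fractions) ...
y = 15: x² = 176·15² + 1 = 39601, x = 199 ✓

Verify: 199² - 176·15² = 39601 - 39600 = 1 ✓

x = 199, y = 15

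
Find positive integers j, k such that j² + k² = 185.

Search for j with 185 - j² a perfect square.
j = 4: 185 - 4² = 185 - 16 = 169 = 13² ✓
So j = 4, k = 13.

j = 4, k = 13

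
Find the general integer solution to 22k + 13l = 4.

Step 1: Compute gcd(22, 13) = 1.
Since 1 divides 4, solutions exist.

Step 2: Find a particular solution using extended Euclidean algorithm.
We get k₀ = 12, l₀ = -20.
Check: 22*12 + 13*-20 = 4 = 4 ✓

Step 3: Write the general solution.
k = 12 + (13/1)t = 12 + 13t
l = -20 - (22/1)t = -20 - 22t
for any integer t.

k = 12 + 13t, l = -20 - 22t for integer t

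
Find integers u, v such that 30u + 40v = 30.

Step 1: Check solvability.
gcd(30, 40) = 10
Since 10 divides 30, solutions exist.

Step 2: Apply extended Euclidean algorithm to find gcd.
We find integers such that 30*x0 + 40*y0 = 10

Step 3: Scale the particular solution.
Multiply by 30/10 = 3:
u = -3, v = 3

Step 4: Verify.
30*(-3) + 40*(3) = 30 = 30 ✓

u = -3, v = 3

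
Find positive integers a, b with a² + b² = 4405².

We need a² + b² = 4405² = 19404025.
Trying: 1845² + 4000² = 3404025 + 16000000 = 19404025 ✓

(1845, 4000, 4405)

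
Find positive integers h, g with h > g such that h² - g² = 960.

Factor: h² - g² = (h+g)(h-g) = 960.
We need two factors of 960 with the same parity.
Use h+g = 480 and h-g = 2 (product 480·2 = 960).
Adding: 2h = 482, so h = 241.
Subtracting: 2g = 478, so g = 239.
Check: 241² - 239² = 58081 - 57121 = 960 ✓

h = 241, g = 239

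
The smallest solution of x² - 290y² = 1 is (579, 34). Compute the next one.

Solutions to x² - Dy² = 1 are generated by powers of (x₀ + y₀√D).
The next solution satisfies x₁ + y₁√290 = (x₀ + y₀√290)², giving:
x₁ = x₀² + 290y₀² = 579² + 290·34² = 335241 + 335240 = 670481
y₁ = 2x₀y₀ = 2·579·34 = 39372

Verify: 670481² - 290·39372² = 449544771361 - 449544771360 = 1 ✓

x = 670481, y = 39372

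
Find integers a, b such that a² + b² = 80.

We need to find integers a, b > 0 such that a² + b² = 80.
Trying a = 4: b² = 80 - 4² = 80 - 16 = 64
b = 8
Check: 4² + 8² = 16 + 64 = 80 ✓

80 = 4² + 8²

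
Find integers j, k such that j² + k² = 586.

We need to find integers j, k > 0 such that j² + k² = 586.
Trying j = 15: k² = 586 - 15² = 586 - 225 = 361
k = 19
Check: 15² + 19² = 225 + 361 = 586 ✓

586 = 15² + 19²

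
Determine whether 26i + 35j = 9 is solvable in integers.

Step 1: Compute gcd(26, 35).
gcd(26, 35) = 1

Step 2: Check divisibility.
Does 1 divide 9? 9 = 1 x 9, so yes.

By the theorem on linear Diophantine equations, 26i + 35j = 9 has integer solutions if and only if gcd(26, 35) divides 9. Since 1 | 9, solutions exist.

Yes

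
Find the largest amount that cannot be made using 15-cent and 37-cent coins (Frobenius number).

For two coprime denominations a and b, the Frobenius number (largest value not representable as a non-negative combination) is ab - a - b.
Here gcd(15, 37) = 1, so they are coprime.
F(15, 37) = 15·37 - 15 - 37 = 555 - 52 = 503

503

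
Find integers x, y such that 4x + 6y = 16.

Step 1: Check solvability.
gcd(4, 6) = 2
Since 2 divides 16, solutions exist.

Step 2: Apply extended Euclidean algorithm to find gcd.
We find integers such that 4*x0 + 6*y0 = 2

Step 3: Scale the particular solution.
Multiply by 16/2 = 8:
x = -8, y = 8

Step 4: Verify.
4*(-8) + 6*(8) = 16 = 16 ✓

x = -8, y = 8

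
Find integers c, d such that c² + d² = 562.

We need to find integers c, d > 0 such that c² + d² = 562.
Trying c = 11: d² = 562 - 11² = 562 - 121 = 441
d = 21
Check: 11² + 21² = 121 + 441 = 562 ✓

562 = 11² + 21²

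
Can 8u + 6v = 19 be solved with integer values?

Step 1: Compute gcd(8, 6).
gcd(8, 6) = 2

Step 2: Check divisibility.
Does 2 divide 19? 19 = 2 x 9 + 1, so no.

By the theorem on linear Diophantine equations, 8u + 6v = 19 has integer solutions if and only if gcd(8, 6) divides 19. Since 2 does not divide 19, no solutions exist.

No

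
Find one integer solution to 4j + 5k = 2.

Step 1: Check solvability.
gcd(4, 5) = 1
Since 1 divides 2, solutions exist.

Step 2: Apply extended Euclidean algorithm to find gcd.
We find integers such that 4*x0 + 5*y0 = 1

Step 3: Scale the particular solution.
Multiply by 2/1 = 2:
j = -2, k = 2

Step 4: Verify.
4*(-2) + 5*(2) = 2 = 2 ✓

j = -2, k = 2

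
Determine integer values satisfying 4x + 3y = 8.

Step 1: Check solvability.
gcd(4, 3) = 1
Since 1 divides 8, solutions exist.

Step 2: Apply extended Euclidean algorithm to find gcd.
We find integers such that 4*x0 + 3*y0 = 1

Step 3: Scale the particular solution.
Multiply by 8/1 = 8:
x = 8, y = -8

Step 4: Verify.
4*(8) + 3*(-8) = 8 = 8 ✓

x = 8, y = -8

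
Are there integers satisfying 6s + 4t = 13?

Step 1: Compute gcd(6, 4).
gcd(6, 4) = 2

Step 2: Check divisibility.
Does 2 divide 13? 13 = 2 x 6 + 1, so no.

By the theorem on linear Diophantine equations, 6s + 4t = 13 has integer solutions if and only if gcd(6, 4) divides 13. Since 2 does not divide 13, no solutions exist.

No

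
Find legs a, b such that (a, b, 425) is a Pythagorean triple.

We need a² + b² = 425² = 180625.
Trying: 87² + 416² = 7569 + 173056 = 180625 ✓

(87, 416, 425)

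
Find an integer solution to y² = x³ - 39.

Try small integer x values and check whether x³ - 39 is a perfect square.
x = 22: x³ - 39 = 22³ - 39 = 10648 - 39 = 10609
Is 10609 a perfect square? 103² = 10609 ✓
So (x, y) = (22, 103) is a solution.

x = 22, y = 103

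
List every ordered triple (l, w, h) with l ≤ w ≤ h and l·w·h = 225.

Iterate l from 1 to ⌊225^(1/3)⌋. For each l dividing 225, iterate w ≥ l with w dividing 225/l, and set h = 225/(l·w).
Triples found (8): (1×1×225), (1×3×75), (1×5×45), (1×9×25), (1×15×15), (3×3×25), (3×5×15), (5×5×9)

(1×1×225), (1×3×75), (1×5×45), (1×9×25), (1×15×15), (3×3×25), (3×5×15), (5×5×9)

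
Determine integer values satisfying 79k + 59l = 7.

Step 1: Check solvability.
gcd(79, 59) = 1
Since 1 divides 7, solutions exist.

Step 2: Apply extended Euclidean algorithm to find gcd.
We find integers such that 79*x0 + 59*y0 = 1

Step 3: Scale the particular solution.
Multiply by 7/1 = 7:
k = 21, l = -28

Step 4: Verify.
79*(21) + 59*(-28) = 7 = 7 ✓

k = 21, l = -28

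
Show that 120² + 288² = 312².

Compute a² + b² = 120² + 288² = 14400 + 82944 = 97344
Compute c² = 312² = 97344
Since 97344 = 97344, confirmed.

Yes, it is a Pythagorean triple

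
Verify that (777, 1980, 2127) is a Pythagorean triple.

Compute a² + b²:
777² + 1980² = 603729 + 3920400 = 4524129
Compute c²:
2127² = 4524129
Since 4524129 = 4524129, it is a Pythagorean triple.

Yes, it is a Pythagorean triple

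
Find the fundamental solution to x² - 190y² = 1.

We seek the smallest positive integers (x, y) with x² - 190y² = 1, i.e., x² = 190y² + 1.
Try successive y values:
y = 1: x² = 190·1² + 1 = 191, not a perfect square
y = 2: x² = 190·2² + 1 = 761, not a perfect square
y = 3: x² = 190·3² + 1 = 1711, not a perfect square
... continuing the search (or via continued fractions) ...
y = 3774: x² = 190·3774² + 1 = 2706184441, x = 52021 ✓

Verify: 52021² - 190·3774² = 2706184441 - 2706184440 = 1 ✓

x = 52021, y = 3774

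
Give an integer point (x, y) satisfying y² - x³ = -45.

Try small integer x values and check whether x³ - 45 is a perfect square.
x = 21: x³ - 45 = 21³ - 45 = 9261 - 45 = 9216
Is 9216 a perfect square? 96² = 9216 ✓
So (x, y) = (21, 96) is a solution.

x = 21, y = 96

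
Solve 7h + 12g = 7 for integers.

Step 1: Check solvability.
gcd(7, 12) = 1
Since 1 divides 7, solutions exist.

Step 2: Apply extended Euclidean algorithm to find gcd.
We find integers such that 7*x0 + 12*y0 = 1

Step 3: Scale the particular solution.
Multiply by 7/1 = 7:
h = -35, g = 21

Step 4: Verify.
7*(-35) + 12*(21) = 7 = 7 ✓

h = -35, g = 21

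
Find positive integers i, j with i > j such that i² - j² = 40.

Factor: i² - j² = (i+j)(i-j) = 40.
We need two factors of 40 with the same parity.
Use i+j = 20 and i-j = 2 (product 20·2 = 40).
Adding: 2i = 22, so i = 11.
Subtracting: 2j = 18, so j = 9.
Check: 11² - 9² = 121 - 81 = 40 ✓

i = 11, j = 9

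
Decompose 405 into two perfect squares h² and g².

We need to find integers h, g > 0 such that h² + g² = 405.
Trying h = 9: g² = 405 - 9² = 405 - 81 = 324
g = 18
Check: 9² + 18² = 81 + 324 = 405 ✓

405 = 9² + 18²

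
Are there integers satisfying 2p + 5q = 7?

Step 1: Compute gcd(2, 5).
gcd(2, 5) = 1

Step 2: Check divisibility.
Does 1 divide 7? 7 = 1 x 7, so yes.

By the theorem on linear Diophantine equations, 2p + 5q = 7 has integer solutions if and only if gcd(2, 5) divides 7. Since 1 | 7, solutions exist.

Yes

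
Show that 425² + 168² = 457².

Compute a² + b²:
425² + 168² = 180625 + 28224 = 208849
Compute c²:
457² = 208849
Since 208849 = 208849, it is a Pythagorean triple.

Yes, it is a Pythagorean triple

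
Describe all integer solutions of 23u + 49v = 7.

Step 1: Compute gcd(23, 49) = 1.
Since 1 divides 7, solutions exist.

Step 2: Find a particular solution using extended Euclidean algorithm.
We get u₀ = -119, v₀ = 56.
Check: 23*-119 + 49*56 = 7 = 7 ✓

Step 3: Write the general solution.
u = -119 + (49/1)t = -119 + 49t
v = 56 - (23/1)t = 56 - 23t
for any integer t.

u = -119 + 49t, v = 56 - 23t for integer t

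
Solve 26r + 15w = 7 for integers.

Step 1: Check solvability.
gcd(26, 15) = 1
Since 1 divides 7, solutions exist.

Step 2: Apply extended Euclidean algorithm to find gcd.
We find integers such that 26*x0 + 15*y0 = 1

Step 3: Scale the particular solution.
Multiply by 7/1 = 7:
r = -28, w = 49

Step 4: Verify.
26*(-28) + 15*(49) = 7 = 7 ✓

r = -28, w = 49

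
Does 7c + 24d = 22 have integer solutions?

Step 1: Compute gcd(7, 24).
gcd(7, 24) = 1

Step 2: Check divisibility.
Does 1 divide 22? 22 = 1 x 22, so yes.

By the theorem on linear Diophantine equations, 7c + 24d = 22 has integer solutions if and only if gcd(7, 24) divides 22. Since 1 | 22, solutions exist.

Yes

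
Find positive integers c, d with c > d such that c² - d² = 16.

Factor: c² - d² = (c+d)(c-d) = 16.
We need two factors of 16 with the same parity.
Use c+d = 8 and c-d = 2 (product 8·2 = 16).
Adding: 2c = 10, so c = 5.
Subtracting: 2d = 6, so d = 3.
Check: 5² - 3² = 25 - 9 = 16 ✓

c = 5, d = 3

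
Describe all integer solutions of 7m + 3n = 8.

Step 1: Compute gcd(7, 3) = 1.
Since 1 divides 8, solutions exist.

Step 2: Find a particular solution using extended Euclidean algorithm.
We get m₀ = 8, n₀ = -16.
Check: 7*8 + 3*-16 = 8 = 8 ✓

Step 3: Write the general solution.
m = 8 + (3/1)t = 8 + 3t
n = -16 - (7/1)t = -16 - 7t
for any integer t.

m = 8 + 3t, n = -16 - 7t for integer t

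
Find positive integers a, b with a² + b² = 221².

We need a² + b² = 221² = 48841.
Trying: 171² + 140² = 29241 + 19600 = 48841 ✓

(171, 140, 221)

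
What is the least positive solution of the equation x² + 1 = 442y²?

We need x² = 442y² - 1. Try successive y:
y = 1: x² = 442·1² - 1 = 441 = 21² ✓
Check: 21² - 442·1² = 441 - 442 = -1 ✓

x = 21, y = 1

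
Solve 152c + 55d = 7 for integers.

Step 1: Check solvability.
gcd(152, 55) = 1
Since 1 divides 7, solutions exist.

Step 2: Apply extended Euclidean algorithm to find gcd.
We find integers such that 152*x0 + 55*y0 = 1

Step 3: Scale the particular solution.
Multiply by 7/1 = 7:
c = -119, d = 329

Step 4: Verify.
152*(-119) + 55*(329) = 7 = 7 ✓

c = -119, d = 329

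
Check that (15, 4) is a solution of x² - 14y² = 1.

Compute x² = 15² = 225
Compute 14y² = 14·4² = 14·16 = 224
x² - 14y² = 225 - 224 = 1
Since this equals 1, (15, 4) is a solution.

Yes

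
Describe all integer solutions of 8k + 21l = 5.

Step 1: Compute gcd(8, 21) = 1.
Since 1 divides 5, solutions exist.

Step 2: Find a particular solution using extended Euclidean algorithm.
We get k₀ = 40, l₀ = -15.
Check: 8*40 + 21*-15 = 5 = 5 ✓

Step 3: Write the general solution.
k = 40 + (21/1)t = 40 + 21t
l = -15 - (8/1)t = -15 - 8t
for any integer t.

k = 40 + 21t, l = -15 - 8t for integer t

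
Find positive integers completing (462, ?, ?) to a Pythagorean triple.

We need the other leg and hypotenuse such that 462² + x² = c².
Take x = 216, c = 510: 462² + 216² = 213444 + 46656 = 260100 = 510² ✓
Triple: (462, 216, 510)

(462, 216, 510)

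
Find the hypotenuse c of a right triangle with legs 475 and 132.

c² = a² + b² = 475² + 132² = 225625 + 17424 = 243049
c = sqrt(243049) = 493

493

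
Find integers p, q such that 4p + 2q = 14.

Step 1: Check solvability.
gcd(4, 2) = 2
Since 2 divides 14, solutions exist.

Step 2: Apply extended Euclidean algorithm to find gcd.
We find integers such that 4*x0 + 2*y0 = 2

Step 3: Scale the particular solution.
Multiply by 14/2 = 7:
p = 0, q = 7

Step 4: Verify.
4*(0) + 2*(7) = 14 = 14 ✓

p = 0, q = 7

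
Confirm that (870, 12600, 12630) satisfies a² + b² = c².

Compute a² + b² = 870² + 12600² = 756900 + 158760000 = 159516900
Compute c² = 12630² = 159516900
Since 159516900 = 159516900, confirmed.

Yes, it is a Pythagorean triple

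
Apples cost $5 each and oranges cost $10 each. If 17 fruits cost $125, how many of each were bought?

Let a = apples, o = oranges.
a + o = 17
5a + 10o = 125
Substitute o = 17 - a:
5a + 10(17 - a) = 125
(5 - 10)a = 125 - 170
-5a = -45
a = 9, o = 17 - 9 = 8

Apples: 9, Oranges: 8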